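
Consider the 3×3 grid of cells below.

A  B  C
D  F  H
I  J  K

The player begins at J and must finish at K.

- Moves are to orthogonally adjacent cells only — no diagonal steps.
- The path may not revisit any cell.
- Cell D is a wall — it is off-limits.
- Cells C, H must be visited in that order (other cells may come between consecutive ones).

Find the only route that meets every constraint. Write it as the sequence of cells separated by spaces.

The waypoints must appear in the order C, H, with no cell reused.
Route from J: up 2 to B, right 1 to C, down 2 to K — 5 moves in all.
Check: order respected (C at step 3, H at step 4).

J F B C H K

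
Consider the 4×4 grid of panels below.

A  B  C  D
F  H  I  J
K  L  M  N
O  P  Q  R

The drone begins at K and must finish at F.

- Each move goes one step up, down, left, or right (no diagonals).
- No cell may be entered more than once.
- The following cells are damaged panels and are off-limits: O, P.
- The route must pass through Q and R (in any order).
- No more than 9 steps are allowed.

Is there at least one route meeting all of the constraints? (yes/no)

One route that works: K → L → M → Q → R → N → J → I → H → F.

yes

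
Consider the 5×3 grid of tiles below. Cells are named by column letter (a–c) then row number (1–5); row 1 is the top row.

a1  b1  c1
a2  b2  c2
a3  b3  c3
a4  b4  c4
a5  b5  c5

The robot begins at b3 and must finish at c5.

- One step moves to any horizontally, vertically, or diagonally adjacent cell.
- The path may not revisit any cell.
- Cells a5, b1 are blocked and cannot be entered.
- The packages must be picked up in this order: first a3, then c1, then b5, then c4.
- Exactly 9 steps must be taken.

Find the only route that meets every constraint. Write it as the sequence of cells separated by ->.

b3 -> a3 -> b2 -> c1 -> c2 -> c3 -> b4 -> b5 -> c4 -> c5

The waypoints must appear in the order a3, c1, b5, c4, with no cell reused.
Route from b3: left 1 to a3, up-right 2 to c1, down 2 to c3, down-left 1 to b4, down 1 to b5, up-right 1 to c4, down 1 to c5 — 9 moves in all.
Check: order respected (a3 at step 1, c1 at step 3, b5 at step 7, c4 at step 8); 9 moves as required.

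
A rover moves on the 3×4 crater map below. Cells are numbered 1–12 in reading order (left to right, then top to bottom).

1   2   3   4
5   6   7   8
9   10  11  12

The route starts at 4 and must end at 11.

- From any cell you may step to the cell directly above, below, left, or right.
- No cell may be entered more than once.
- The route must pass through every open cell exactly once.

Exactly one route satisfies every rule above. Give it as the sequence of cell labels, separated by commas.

Need to visit all 12 open cells exactly once, starting at 4 and ending at 11.
Cell 12 has only two open neighbours (8 and 11), so the path must pass straight through it: one of those is the cell it's entered from and the other is where it exits.
Route from 4: 3× left (reaching 1), 2× down (reaching 9), right to 10, up to 6, 2× right (reaching 8), down to 12, left to 11 — 11 moves in all.
Check: all 12 open cells covered.

4, 3, 2, 1, 5, 9, 10, 6, 7, 8, 12, 11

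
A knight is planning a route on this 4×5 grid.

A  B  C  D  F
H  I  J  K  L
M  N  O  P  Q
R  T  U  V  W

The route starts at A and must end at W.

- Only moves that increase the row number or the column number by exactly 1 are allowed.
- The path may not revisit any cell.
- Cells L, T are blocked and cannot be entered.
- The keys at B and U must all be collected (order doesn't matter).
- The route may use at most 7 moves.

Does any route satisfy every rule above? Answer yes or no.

yes

One route that works: A → B → I → N → O → U → V → W.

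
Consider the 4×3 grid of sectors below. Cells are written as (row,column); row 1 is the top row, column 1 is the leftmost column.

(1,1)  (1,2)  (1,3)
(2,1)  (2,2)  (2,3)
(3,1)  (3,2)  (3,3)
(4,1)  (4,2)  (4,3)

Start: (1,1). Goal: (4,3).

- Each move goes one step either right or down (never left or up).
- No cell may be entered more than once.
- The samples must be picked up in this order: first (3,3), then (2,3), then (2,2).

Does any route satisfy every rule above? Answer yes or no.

(2,3) lies above (3,3), so going from (3,3) to (2,3) would need an upward move — but moves only go right/down, so (3,3) cannot be visited before (2,3).

no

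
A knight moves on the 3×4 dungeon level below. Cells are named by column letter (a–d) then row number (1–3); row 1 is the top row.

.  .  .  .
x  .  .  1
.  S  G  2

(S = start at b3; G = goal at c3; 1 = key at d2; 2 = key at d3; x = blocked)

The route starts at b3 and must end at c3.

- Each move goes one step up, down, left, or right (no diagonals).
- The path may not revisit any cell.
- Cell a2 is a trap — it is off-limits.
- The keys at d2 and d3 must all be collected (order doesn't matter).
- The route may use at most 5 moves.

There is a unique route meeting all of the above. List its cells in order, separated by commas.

The budget equals the shortest possible length, so every move has to be on a shortest route through the required cells.
Route from b3: up to b2, 2× right (reaching d2), down to d3, left to c3 — 5 moves in all.
Check: all required cells visited; 5 ≤ 5 moves.

b3, b2, c2, d2, d3, c3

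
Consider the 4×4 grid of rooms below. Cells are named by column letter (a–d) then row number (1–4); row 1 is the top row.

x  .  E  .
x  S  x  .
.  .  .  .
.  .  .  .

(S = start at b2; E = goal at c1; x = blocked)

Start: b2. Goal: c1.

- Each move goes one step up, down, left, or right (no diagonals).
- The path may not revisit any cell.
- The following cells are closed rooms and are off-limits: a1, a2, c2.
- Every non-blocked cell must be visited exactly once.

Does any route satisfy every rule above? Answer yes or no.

no

Exhausting the options from b2, every branch either dead-ends against blocked cells, would have to re-enter a cell already used, or reaches the goal with a constraint still unmet.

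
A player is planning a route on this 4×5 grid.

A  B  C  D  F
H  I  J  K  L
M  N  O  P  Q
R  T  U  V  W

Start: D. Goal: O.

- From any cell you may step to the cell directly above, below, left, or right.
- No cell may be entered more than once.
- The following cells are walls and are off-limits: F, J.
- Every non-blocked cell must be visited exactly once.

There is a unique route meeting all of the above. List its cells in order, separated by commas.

Need to visit all 18 open cells exactly once, starting at D and ending at O.
Cell W has only two open neighbours (Q and V), so the path must pass straight through it: one of those is the cell it's entered from and the other is where it exits.
Route from D: left 3 to A, down 1 to H, right 1 to I, down 1 to N, left 1 to M, down 1 to R, right 4 to W, up 2 to L, left 1 to K, down 1 to P, left 1 to O — 17 moves in all.
Check: all 18 open cells covered.

D, C, B, A, H, I, N, M, R, T, U, V, W, Q, L, K, P, O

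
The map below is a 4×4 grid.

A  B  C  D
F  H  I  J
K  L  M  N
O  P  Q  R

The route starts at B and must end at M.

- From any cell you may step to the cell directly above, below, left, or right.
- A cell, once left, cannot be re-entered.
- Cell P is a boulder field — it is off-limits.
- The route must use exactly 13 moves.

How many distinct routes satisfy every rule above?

1

Need simple routes of exactly 13 moves from B to M (Manhattan distance 3, so 5 moves are spent on a detour and 5 undoing it).
Enumerating: B A F K L H I C D J N R Q M.
That gives 1 route.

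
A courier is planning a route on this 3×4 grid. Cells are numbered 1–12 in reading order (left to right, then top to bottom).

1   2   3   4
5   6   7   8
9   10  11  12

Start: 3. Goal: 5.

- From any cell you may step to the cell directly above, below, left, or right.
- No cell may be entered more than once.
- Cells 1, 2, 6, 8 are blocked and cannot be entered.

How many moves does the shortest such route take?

The Manhattan distance from 3 to 5 is |1−2| + |3−1| = 3, so at least 3 moves are needed.
That bound ignores the blocked cells. Measuring each leg by the fewest moves that actually steer around them (3→5: 5) raises the lower bound to 5.
A route of 5 moves exists: 3 → 7 → 11 → 10 → 9 → 5.
Since 5 matches that lower bound, it is optimal.

5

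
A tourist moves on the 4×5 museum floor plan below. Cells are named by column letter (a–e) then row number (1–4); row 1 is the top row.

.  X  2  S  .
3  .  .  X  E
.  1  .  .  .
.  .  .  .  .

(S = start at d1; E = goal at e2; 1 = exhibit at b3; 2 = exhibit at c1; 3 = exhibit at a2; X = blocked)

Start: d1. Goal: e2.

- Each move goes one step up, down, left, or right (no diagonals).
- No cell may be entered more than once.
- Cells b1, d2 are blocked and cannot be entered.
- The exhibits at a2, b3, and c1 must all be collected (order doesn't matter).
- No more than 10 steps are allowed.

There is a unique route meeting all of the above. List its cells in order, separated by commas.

d1, c1, c2, b2, a2, a3, b3, c3, d3, e3, e2

The 10-move cap with required stops at a2, b3, c1 leaves no slack for detours.
Route from d1: left to c1, down to c2, 2× left (reaching a2), down to a3, 4× right (reaching e3), up to e2 — 10 moves in all.
Check: all required cells visited; 10 ≤ 10 moves.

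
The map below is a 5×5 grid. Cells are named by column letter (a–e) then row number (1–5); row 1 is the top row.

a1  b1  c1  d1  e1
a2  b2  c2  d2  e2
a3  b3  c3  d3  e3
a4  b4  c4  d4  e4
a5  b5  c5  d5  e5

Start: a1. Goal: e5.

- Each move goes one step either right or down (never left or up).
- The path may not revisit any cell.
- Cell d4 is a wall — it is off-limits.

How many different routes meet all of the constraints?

A right/down-only route from a1 to e5 makes exactly 4 down-moves and 4 right-moves in some order.
With no other constraints that would be C(8,4) = 70 routes.
Subtract routes through each blocked cell (inclusion–exclusion for overlaps): − through d4: 40 → 30.
That gives 30 routes.

30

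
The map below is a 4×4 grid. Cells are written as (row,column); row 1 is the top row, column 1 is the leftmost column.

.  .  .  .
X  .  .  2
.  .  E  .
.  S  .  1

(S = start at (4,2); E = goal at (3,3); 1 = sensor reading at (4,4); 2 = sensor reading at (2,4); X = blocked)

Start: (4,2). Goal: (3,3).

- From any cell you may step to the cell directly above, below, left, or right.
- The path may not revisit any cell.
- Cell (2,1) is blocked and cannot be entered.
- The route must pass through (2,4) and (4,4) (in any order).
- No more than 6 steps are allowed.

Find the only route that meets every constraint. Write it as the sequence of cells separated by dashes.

(4,2) - (4,3) - (4,4) - (3,4) - (2,4) - (2,3) - (3,3)

The budget equals the shortest possible length, so every move has to be on a shortest route through the required cells.
Route from (4,2): right 2 to (4,4), up 2 to (2,4), left 1 to (2,3), down 1 to (3,3) — 6 moves in all.
Check: all required cells visited; 6 ≤ 6 moves.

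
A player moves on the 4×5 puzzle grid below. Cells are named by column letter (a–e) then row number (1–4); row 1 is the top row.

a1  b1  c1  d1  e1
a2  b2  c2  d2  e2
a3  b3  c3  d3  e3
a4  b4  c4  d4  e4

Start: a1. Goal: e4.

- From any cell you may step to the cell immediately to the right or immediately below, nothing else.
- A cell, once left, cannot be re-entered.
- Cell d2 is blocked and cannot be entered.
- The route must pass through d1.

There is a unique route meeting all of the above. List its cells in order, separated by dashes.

a1 - b1 - c1 - d1 - e1 - e2 - e3 - e4

Moves only go right or down, so the column and row indices never decrease.
Route from a1: 4× right (reaching e1), 3× down (reaching e4) — 7 moves in all.
Check: all required cells visited.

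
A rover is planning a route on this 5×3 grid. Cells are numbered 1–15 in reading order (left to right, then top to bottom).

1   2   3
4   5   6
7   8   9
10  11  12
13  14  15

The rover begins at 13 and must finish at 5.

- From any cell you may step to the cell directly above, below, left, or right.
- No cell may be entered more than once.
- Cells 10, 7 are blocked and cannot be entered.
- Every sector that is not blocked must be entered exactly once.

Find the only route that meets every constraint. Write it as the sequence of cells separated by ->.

Need to visit all 13 open cells exactly once, starting at 13 and ending at 5.
Cell 4 has only two open neighbours (1 and 5), so the path must pass straight through it: one of those is the cell it's entered from and the other is where it exits.
Route from 13: 2× right (reaching 15), up to 12, left to 11, up to 8, right to 9, 2× up (reaching 3), 2× left (reaching 1), down to 4, right to 5 — 12 moves in all.
Check: all 13 open cells covered.

13 -> 14 -> 15 -> 12 -> 11 -> 8 -> 9 -> 6 -> 3 -> 2 -> 1 -> 4 -> 5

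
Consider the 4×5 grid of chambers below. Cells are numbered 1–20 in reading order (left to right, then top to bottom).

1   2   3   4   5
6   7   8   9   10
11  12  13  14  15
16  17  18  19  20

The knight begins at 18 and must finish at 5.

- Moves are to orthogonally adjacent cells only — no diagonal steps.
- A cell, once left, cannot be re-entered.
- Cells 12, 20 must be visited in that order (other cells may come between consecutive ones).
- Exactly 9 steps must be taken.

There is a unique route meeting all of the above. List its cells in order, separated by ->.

18 -> 17 -> 12 -> 13 -> 14 -> 19 -> 20 -> 15 -> 10 -> 5

The waypoints must appear in the order 12, 20, with no cell reused.
Route from 18: left to 17, up to 12, 2× right (reaching 14), down to 19, right to 20, 3× up (reaching 5) — 9 moves in all.
Check: order respected (12 at step 2, 20 at step 6); 9 moves as required.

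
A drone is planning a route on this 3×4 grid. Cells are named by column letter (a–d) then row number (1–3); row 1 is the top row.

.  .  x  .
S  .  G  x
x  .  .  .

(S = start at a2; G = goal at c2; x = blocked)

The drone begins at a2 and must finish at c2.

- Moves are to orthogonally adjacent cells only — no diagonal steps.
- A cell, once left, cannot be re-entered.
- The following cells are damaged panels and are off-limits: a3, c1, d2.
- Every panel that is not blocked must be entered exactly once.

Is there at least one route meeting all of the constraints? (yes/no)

no

Cell d3 has only one open neighbour but is neither the start nor the goal, so a Hamiltonian route would have to both enter and leave it through the same neighbour — impossible without revisiting.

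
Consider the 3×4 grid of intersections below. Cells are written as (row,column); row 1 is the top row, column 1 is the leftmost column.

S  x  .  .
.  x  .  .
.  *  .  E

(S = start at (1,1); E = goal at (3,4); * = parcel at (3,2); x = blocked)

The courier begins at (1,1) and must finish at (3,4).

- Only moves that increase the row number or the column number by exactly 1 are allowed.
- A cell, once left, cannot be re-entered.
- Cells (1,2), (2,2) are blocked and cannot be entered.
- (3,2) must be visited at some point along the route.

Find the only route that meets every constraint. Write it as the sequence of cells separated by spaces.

Moves only go right or down, so the column and row indices never decrease.
Route from (1,1): down 2 to (3,1), right 3 to (3,4) — 5 moves in all.
Check: all required cells visited.

(1,1) (2,1) (3,1) (3,2) (3,3) (3,4)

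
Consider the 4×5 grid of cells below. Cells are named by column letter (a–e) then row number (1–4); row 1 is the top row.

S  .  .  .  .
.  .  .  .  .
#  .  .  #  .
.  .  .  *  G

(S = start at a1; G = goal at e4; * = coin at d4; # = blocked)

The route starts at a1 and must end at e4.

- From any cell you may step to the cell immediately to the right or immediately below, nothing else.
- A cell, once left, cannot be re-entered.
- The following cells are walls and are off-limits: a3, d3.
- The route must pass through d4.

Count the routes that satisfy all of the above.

A right/down-only route from a1 to e4 makes exactly 3 down-moves and 4 right-moves in some order.
With no other constraints that would be C(7,3) = 35 routes.
Split at d4 and multiply the segment counts (each segment already excludes blocked cells): a1→d4: 7; d4→e4: 1; product = 7.
That gives 7 routes.

7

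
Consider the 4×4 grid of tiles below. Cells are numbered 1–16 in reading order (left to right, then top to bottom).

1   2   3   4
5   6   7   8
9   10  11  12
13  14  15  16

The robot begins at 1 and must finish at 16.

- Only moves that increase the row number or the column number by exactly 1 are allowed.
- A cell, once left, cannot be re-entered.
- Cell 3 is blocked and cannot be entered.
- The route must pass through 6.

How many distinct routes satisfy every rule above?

A right/down-only route from 1 to 16 makes exactly 3 down-moves and 3 right-moves in some order.
With no other constraints that would be C(6,3) = 20 routes.
Split at 6 and multiply the segment counts (each segment already excludes blocked cells): 1→6: 2; 6→16: 6; product = 12.
That gives 12 routes.

12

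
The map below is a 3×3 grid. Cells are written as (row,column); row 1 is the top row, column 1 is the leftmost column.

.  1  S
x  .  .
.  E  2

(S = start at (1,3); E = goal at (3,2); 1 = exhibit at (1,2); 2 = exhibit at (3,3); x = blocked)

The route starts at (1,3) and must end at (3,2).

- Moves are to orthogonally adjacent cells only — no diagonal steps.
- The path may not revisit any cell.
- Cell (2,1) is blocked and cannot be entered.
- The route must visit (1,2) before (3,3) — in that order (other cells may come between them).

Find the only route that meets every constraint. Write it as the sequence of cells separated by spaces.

The waypoints must appear in the order (1,2), (3,3), with no cell reused.
Route from (1,3): left 1 to (1,2), down 1 to (2,2), right 1 to (2,3), down 1 to (3,3), left 1 to (3,2) — 5 moves in all.
Check: order respected (1 at step 1, 2 at step 4).

(1,3) (1,2) (2,2) (2,3) (3,3) (3,2)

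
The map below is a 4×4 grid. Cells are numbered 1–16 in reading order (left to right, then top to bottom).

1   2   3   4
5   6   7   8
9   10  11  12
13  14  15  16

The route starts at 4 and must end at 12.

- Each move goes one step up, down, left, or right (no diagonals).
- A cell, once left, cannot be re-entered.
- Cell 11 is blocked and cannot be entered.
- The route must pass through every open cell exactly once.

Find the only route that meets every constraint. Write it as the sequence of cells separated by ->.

Need to visit all 15 open cells exactly once, starting at 4 and ending at 12.
Cell 13 has only two open neighbours (9 and 14), so the path must pass straight through it: one of those is the cell it's entered from and the other is where it exits.
Route from 4: down 1 to 8, left 1 to 7, up 1 to 3, left 2 to 1, down 1 to 5, right 1 to 6, down 1 to 10, left 1 to 9, down 1 to 13, right 3 to 16, up 1 to 12 — 14 moves in all.
Check: all 15 open cells covered.

4 -> 8 -> 7 -> 3 -> 2 -> 1 -> 5 -> 6 -> 10 -> 9 -> 13 -> 14 -> 15 -> 16 -> 12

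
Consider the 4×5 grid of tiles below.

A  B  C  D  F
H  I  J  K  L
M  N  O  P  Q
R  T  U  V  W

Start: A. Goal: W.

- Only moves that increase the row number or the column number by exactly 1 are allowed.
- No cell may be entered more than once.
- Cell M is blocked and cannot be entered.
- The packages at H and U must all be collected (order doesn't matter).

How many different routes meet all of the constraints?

3

A right/down-only route from A to W makes exactly 3 down-moves and 4 right-moves in some order.
With no other constraints that would be C(7,3) = 35 routes.
A monotone route can only reach the required cells in the order H, U, so split there and multiply the segment counts (each segment already excludes blocked cells): A→H: 1; H→U: 3; U→W: 1; product = 3.
That gives 3 routes.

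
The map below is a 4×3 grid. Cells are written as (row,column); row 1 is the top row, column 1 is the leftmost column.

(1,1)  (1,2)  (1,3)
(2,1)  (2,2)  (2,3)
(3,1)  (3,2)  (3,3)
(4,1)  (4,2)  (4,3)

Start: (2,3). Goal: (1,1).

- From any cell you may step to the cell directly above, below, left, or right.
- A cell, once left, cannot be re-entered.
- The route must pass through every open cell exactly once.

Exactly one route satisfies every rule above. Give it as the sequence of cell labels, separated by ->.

Need to visit all 12 open cells exactly once, starting at (2,3) and ending at (1,1).
Cell (4,1) has only two open neighbours ((3,1) and (4,2)), so the path must pass straight through it: one of those is the cell it's entered from and the other is where it exits.
Route from (2,3): up to (1,3), left to (1,2), 2× down (reaching (3,2)), right to (3,3), down to (4,3), 2× left (reaching (4,1)), 3× up (reaching (1,1)) — 11 moves in all.
Check: all 12 open cells covered.

(2,3) -> (1,3) -> (1,2) -> (2,2) -> (3,2) -> (3,3) -> (4,3) -> (4,2) -> (4,1) -> (3,1) -> (2,1) -> (1,1)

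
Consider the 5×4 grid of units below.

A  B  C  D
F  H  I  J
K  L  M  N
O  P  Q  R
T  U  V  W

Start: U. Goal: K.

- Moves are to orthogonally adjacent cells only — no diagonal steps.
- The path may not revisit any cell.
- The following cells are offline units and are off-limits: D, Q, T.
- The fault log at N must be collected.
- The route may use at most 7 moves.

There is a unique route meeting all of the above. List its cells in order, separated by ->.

The budget equals the shortest possible length, so every move has to be on a shortest route through the required cells.
Route from U: 2× right (reaching W), 2× up (reaching N), 3× left (reaching K) — 7 moves in all.
Check: all required cells visited; 7 ≤ 7 moves.

U -> V -> W -> R -> N -> M -> L -> K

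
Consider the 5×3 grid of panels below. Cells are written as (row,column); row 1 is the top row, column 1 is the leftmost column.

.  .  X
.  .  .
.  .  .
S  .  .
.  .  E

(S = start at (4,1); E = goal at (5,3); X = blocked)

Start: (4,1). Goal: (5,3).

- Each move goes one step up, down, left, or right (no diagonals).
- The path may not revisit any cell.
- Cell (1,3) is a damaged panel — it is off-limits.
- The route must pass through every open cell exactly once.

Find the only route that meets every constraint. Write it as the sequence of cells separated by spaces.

(4,1) (5,1) (5,2) (4,2) (3,2) (3,1) (2,1) (1,1) (1,2) (2,2) (2,3) (3,3) (4,3) (5,3)

Need to visit all 14 open cells exactly once, starting at (4,1) and ending at (5,3).
Cell (1,1) has only two open neighbours ((2,1) and (1,2)), so the path must pass straight through it: one of those is the cell it's entered from and the other is where it exits.
Route from (4,1): down to (5,1), right to (5,2), 2× up (reaching (3,2)), left to (3,1), 2× up (reaching (1,1)), right to (1,2), down to (2,2), right to (2,3), 3× down (reaching (5,3)) — 13 moves in all.
Check: all 14 open cells covered.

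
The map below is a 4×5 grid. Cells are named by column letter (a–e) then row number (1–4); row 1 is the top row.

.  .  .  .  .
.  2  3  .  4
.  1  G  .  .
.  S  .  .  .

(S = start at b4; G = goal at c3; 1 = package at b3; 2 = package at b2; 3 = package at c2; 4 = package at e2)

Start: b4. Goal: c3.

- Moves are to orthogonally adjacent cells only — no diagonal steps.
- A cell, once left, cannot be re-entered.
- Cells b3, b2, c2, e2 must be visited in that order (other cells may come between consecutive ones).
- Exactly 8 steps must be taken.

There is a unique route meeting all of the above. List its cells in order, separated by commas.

b4, b3, b2, c2, d2, e2, e3, d3, c3

The waypoints must appear in the order b3, b2, c2, e2, with no cell reused.
Route from b4: 2× up (reaching b2), 3× right (reaching e2), down to e3, 2× left (reaching c3) — 8 moves in all.
Check: order respected (1 at step 1, 2 at step 2, 3 at step 3, 4 at step 5); 8 moves as required.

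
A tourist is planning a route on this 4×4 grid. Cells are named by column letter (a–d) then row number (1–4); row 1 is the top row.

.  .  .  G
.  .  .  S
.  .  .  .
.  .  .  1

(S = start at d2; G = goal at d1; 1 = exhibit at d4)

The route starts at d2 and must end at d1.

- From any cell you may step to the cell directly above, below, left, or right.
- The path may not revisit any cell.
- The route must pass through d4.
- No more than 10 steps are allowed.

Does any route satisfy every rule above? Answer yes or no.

yes

One route that works: d2 → d3 → d4 → c4 → c3 → c2 → c1 → d1.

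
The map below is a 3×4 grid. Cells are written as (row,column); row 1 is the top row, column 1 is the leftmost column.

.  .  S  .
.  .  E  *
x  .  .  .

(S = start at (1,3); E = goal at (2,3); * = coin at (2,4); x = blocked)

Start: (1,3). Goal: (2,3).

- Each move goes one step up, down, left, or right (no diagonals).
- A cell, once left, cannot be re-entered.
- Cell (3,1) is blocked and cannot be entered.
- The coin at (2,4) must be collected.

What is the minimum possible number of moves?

Any route passes through (2,4) somewhere between (1,3) and (2,3). Summing Manhattan distances along the two legs ((1,3) → (2,4) → (2,3)) gives a lower bound of 2 + 1 = 3 moves.
A route of 3 moves achieves this: (1,3) → (1,4) → (2,4) → (2,3).
Since 3 matches the lower bound, it is optimal.

3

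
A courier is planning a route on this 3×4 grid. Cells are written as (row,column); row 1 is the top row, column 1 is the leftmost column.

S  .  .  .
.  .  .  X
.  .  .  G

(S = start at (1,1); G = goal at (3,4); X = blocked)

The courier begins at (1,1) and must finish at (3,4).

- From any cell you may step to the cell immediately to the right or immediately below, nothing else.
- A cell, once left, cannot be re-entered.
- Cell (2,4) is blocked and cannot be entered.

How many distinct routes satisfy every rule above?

A right/down-only route from (1,1) to (3,4) makes exactly 2 down-moves and 3 right-moves in some order.
With no other constraints that would be C(5,2) = 10 routes.
Subtract routes through each blocked cell (inclusion–exclusion for overlaps): − through (2,4): 4 → 6.
That gives 6 routes.

6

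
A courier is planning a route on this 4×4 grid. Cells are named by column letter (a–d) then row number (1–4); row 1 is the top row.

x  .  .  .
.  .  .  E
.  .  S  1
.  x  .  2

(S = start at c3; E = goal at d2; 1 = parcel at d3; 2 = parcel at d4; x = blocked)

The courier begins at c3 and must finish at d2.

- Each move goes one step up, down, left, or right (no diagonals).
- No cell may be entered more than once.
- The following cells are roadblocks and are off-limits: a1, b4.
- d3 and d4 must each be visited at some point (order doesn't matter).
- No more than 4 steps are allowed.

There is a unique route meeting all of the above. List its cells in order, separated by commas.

Any route must reach d3 and d4 and still end at d2 within 4 moves, so the order of the required stops is forced.
Route from c3: down 1 to c4, right 1 to d4, up 2 to d2 — 4 moves in all.
Check: all required cells visited; 4 ≤ 4 moves.

c3, c4, d4, d3, d2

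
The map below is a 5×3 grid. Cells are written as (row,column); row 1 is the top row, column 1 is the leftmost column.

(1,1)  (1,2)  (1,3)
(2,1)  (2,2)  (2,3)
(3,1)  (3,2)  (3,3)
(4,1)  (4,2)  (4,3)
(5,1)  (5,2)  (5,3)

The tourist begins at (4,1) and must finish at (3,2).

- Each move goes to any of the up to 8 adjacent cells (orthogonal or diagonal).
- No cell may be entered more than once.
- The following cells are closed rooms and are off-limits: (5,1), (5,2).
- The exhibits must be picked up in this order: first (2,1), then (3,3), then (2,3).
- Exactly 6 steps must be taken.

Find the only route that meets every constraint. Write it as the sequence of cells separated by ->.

(4,1) -> (3,1) -> (2,1) -> (2,2) -> (3,3) -> (2,3) -> (3,2)

The waypoints must appear in the order (2,1), (3,3), (2,3), with no cell reused.
Route from (4,1): 2× up (reaching (2,1)), right to (2,2), down-right to (3,3), up to (2,3), down-left to (3,2) — 6 moves in all.
Check: order respected ((2,1) at step 2, (3,3) at step 4, (2,3) at step 5); 6 moves as required.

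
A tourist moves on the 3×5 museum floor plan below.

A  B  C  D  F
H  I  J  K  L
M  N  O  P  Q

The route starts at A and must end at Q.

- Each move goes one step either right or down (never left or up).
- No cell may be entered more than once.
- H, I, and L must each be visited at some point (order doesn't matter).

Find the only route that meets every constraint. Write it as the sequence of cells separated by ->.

A -> H -> I -> J -> K -> L -> Q

Moves only go right or down, so the column and row indices never decrease.
Route from A: down 1 to H, right 4 to L, down 1 to Q — 6 moves in all.
Check: all required cells visited.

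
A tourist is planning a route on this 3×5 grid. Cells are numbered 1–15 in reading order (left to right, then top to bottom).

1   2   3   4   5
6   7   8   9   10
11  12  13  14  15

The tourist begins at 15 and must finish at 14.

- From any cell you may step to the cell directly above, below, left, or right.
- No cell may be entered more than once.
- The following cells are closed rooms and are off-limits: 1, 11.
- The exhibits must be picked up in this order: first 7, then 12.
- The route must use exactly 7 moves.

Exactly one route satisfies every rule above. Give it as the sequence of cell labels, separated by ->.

The waypoints must appear in the order 7, 12, with no cell reused.
Route from 15: up 1 to 10, left 3 to 7, down 1 to 12, right 2 to 14 — 7 moves in all.
Check: order respected (7 at step 4, 12 at step 5); 7 moves as required.

15 -> 10 -> 9 -> 8 -> 7 -> 12 -> 13 -> 14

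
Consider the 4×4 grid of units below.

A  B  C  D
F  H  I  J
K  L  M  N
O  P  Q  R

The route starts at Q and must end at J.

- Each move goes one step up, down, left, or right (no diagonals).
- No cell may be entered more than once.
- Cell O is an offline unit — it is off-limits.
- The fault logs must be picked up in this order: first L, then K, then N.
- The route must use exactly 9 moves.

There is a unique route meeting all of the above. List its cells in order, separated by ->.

Q -> P -> L -> K -> F -> H -> I -> M -> N -> J

The waypoints must appear in the order L, K, N, with no cell reused.
Route from Q: left 1 to P, up 1 to L, left 1 to K, up 1 to F, right 2 to I, down 1 to M, right 1 to N, up 1 to J — 9 moves in all.
Check: order respected (L at step 2, K at step 3, N at step 8); 9 moves as required.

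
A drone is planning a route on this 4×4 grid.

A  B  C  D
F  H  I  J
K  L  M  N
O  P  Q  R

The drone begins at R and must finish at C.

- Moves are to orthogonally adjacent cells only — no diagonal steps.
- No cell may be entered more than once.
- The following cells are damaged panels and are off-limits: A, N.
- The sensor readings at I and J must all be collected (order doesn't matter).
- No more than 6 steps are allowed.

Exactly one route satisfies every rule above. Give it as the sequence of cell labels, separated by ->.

R -> Q -> M -> I -> J -> D -> C

Any route must reach I and J and still end at C within 6 moves, so the order of the required stops is forced.
Route from R: left to Q, 2× up (reaching I), right to J, up to D, left to C — 6 moves in all.
Check: all required cells visited; 6 ≤ 6 moves.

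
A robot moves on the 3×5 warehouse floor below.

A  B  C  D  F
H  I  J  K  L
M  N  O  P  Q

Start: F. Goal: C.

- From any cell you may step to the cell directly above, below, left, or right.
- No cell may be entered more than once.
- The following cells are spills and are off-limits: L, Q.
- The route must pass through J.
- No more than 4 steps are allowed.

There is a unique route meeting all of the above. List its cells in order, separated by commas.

F, D, K, J, C

The budget equals the shortest possible length, so every move has to be on a shortest route through the required cells.
Route from F: left 1 to D, down 1 to K, left 1 to J, up 1 to C — 4 moves in all.
Check: all required cells visited; 4 ≤ 4 moves.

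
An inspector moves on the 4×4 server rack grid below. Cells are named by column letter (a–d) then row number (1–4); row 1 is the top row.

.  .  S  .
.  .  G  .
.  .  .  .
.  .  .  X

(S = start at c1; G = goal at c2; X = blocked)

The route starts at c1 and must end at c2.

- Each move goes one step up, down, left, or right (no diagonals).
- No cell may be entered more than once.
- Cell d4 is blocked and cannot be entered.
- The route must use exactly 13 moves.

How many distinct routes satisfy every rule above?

Need simple routes of exactly 13 moves from c1 to c2 (Manhattan distance 1, so 6 moves are spent on a detour and 6 undoing it).
Enumerating: c1 b1 a1 a2 b2 b3 a3 a4 b4 c4 c3 d3 d2 c2 | c1 d1 d2 d3 c3 c4 b4 b3 a3 a2 a1 b1 b2 c2 | c1 d1 d2 d3 c3 c4 b4 a4 a3 a2 a1 b1 b2 c2 | c1 d1 d2 d3 c3 b3 b4 a4 a3 a2 a1 b1 b2 c2.
That gives 4 routes.

4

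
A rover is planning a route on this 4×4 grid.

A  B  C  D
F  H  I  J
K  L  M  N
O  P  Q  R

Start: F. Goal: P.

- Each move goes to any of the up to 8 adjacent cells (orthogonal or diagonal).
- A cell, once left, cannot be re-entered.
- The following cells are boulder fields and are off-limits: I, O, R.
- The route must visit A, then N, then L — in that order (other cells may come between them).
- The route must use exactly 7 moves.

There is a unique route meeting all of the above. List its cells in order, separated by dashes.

F - A - H - M - N - Q - L - P

The waypoints must appear in the order A, N, L, with no cell reused.
Route from F: up to A, 2× down-right (reaching M), right to N, down-left to Q, up-left to L, down to P — 7 moves in all.
Check: order respected (A at step 1, N at step 4, L at step 6); 7 moves as required.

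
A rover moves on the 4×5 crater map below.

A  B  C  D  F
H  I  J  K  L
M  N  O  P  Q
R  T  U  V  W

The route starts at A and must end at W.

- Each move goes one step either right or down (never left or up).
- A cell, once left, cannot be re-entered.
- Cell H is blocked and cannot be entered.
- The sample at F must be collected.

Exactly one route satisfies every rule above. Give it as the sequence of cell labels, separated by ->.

Moves only go right or down, so the column and row indices never decrease.
Route from A: right 4 to F, down 3 to W — 7 moves in all.
Check: all required cells visited.

A -> B -> C -> D -> F -> L -> Q -> W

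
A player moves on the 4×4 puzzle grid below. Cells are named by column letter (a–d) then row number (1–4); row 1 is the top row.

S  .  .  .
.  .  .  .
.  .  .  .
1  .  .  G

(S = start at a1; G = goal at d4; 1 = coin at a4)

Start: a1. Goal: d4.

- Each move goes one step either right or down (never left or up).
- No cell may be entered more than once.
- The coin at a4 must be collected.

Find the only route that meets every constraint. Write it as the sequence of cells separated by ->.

Moves only go right or down, so the column and row indices never decrease.
Route from a1: down 3 to a4, right 3 to d4 — 6 moves in all.
Check: all required cells visited.

a1 -> a2 -> a3 -> a4 -> b4 -> c4 -> d4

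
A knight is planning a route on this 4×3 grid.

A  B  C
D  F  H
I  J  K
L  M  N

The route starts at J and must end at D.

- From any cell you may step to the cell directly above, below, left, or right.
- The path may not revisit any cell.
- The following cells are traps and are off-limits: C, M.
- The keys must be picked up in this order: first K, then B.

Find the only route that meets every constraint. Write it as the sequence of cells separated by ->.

The waypoints must appear in the order K, B, with no cell reused.
Route from J: right 1 to K, up 1 to H, left 1 to F, up 1 to B, left 1 to A, down 1 to D — 6 moves in all.
Check: order respected (K at step 1, B at step 4).

J -> K -> H -> F -> B -> A -> D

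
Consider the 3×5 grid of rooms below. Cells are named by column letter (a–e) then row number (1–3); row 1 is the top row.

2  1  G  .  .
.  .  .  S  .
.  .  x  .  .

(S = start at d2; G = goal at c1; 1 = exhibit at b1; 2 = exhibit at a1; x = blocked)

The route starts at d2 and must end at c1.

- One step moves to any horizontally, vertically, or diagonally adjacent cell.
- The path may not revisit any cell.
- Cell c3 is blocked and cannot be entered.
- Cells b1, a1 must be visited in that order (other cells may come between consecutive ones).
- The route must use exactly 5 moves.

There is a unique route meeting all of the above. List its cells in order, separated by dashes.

d2 - c2 - b1 - a1 - b2 - c1

The waypoints must appear in the order b1, a1, with no cell reused.
Route from d2: left to c2, up-left to b1, left to a1, down-right to b2, up-right to c1 — 5 moves in all.
Check: order respected (1 at step 2, 2 at step 3); 5 moves as required.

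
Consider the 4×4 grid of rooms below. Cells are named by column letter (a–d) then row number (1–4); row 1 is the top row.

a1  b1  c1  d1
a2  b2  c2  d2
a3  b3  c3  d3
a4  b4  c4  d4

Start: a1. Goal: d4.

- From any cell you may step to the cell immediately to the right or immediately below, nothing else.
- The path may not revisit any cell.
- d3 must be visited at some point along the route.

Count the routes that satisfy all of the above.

10

A right/down-only route from a1 to d4 makes exactly 3 down-moves and 3 right-moves in some order.
With no other constraints that would be C(6,3) = 20 routes.
Split at d3 and multiply the segment counts: a1→d3: 10; d3→d4: 1; product = 10.
That gives 10 routes.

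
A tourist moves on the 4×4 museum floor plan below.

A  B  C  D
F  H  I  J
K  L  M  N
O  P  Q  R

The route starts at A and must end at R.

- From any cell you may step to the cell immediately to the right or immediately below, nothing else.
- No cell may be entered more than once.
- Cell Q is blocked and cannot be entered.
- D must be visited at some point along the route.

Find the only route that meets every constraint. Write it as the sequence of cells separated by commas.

A, B, C, D, J, N, R

Moves only go right or down, so the column and row indices never decrease.
Route from A: right 3 to D, down 3 to R — 6 moves in all.
Check: all required cells visited.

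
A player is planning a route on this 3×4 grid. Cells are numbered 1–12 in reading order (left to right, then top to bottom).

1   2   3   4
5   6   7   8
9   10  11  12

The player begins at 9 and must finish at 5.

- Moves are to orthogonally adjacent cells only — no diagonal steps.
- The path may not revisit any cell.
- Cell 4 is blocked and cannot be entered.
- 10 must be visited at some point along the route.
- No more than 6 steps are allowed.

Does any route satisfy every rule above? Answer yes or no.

yes

One route that works: 9 → 10 → 6 → 5.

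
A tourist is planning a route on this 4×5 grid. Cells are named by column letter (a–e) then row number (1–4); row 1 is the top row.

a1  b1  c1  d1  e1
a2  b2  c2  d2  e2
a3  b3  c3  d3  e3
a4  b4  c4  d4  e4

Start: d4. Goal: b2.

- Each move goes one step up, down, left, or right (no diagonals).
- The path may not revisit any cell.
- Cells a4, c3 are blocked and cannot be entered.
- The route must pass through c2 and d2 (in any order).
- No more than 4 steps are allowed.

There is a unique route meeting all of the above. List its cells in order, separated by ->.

The budget equals the shortest possible length, so every move has to be on a shortest route through the required cells.
Route from d4: 2× up (reaching d2), 2× left (reaching b2) — 4 moves in all.
Check: all required cells visited; 4 ≤ 4 moves.

d4 -> d3 -> d2 -> c2 -> b2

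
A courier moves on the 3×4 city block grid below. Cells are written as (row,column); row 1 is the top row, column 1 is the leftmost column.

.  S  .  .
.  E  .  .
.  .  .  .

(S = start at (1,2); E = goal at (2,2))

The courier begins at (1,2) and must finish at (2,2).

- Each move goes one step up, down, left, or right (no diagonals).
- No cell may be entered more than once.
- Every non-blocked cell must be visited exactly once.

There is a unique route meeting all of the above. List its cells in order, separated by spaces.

Need to visit all 12 open cells exactly once, starting at (1,2) and ending at (2,2).
Cell (1,4) has only two open neighbours ((2,4) and (1,3)), so the path must pass straight through it: one of those is the cell it's entered from and the other is where it exits.
Route from (1,2): left to (1,1), 2× down (reaching (3,1)), 3× right (reaching (3,4)), 2× up (reaching (1,4)), left to (1,3), down to (2,3), left to (2,2) — 11 moves in all.
Check: all 12 open cells covered.

(1,2) (1,1) (2,1) (3,1) (3,2) (3,3) (3,4) (2,4) (1,4) (1,3) (2,3) (2,2)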